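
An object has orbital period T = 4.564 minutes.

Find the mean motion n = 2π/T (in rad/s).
T = 4.564 minutes = 273.84 s
n = 2π / 273.84 s = 0.0229447 rad/s ≈ 0.02294 rad/s

Final answer: n = 0.02294 rad/s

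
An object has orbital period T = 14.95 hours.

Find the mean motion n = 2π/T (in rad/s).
T = 14.95 hours = 53820 s
n = 2π / 53820 s = 0.000116744 rad/s ≈ 0.0001167 rad/s

Final answer: n = 0.0001167 rad/s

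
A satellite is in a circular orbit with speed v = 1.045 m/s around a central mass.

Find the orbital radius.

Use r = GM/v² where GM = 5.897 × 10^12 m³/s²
v = 1.045 m/s
GM = 5.897 × 10^12 m³/s²
v² = 1.09202 m²/s²
r = GM/v² = (5.897 × 10^12) / 1.09202 = 5.40006 × 10^12 m ≈ 5.4 Tm

Final answer: 5.4 Tm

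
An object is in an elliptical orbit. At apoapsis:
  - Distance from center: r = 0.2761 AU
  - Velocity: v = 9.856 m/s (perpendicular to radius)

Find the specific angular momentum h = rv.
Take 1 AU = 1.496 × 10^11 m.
r = 0.2761 AU = 4.13046 × 10^10 m
v = 9.856 m/s
h = rv = 4.13046 × 10^10 × 9.856 = 4.07098 × 10^11 m²/s ≈ 4.071 × 10^11 m²/s

Final answer: h = 4.071 × 10^11 m²/s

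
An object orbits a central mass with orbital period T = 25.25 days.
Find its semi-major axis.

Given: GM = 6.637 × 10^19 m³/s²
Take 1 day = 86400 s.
T = 25.25 days = 2.1816 × 10^6 s
GM = 6.637 × 10^19 m³/s²
Kepler's third law: a³ = GM T² / (4π²)
T² = 4.75938 × 10^12 s²
a³ = (6.637 × 10^19) × (4.75938 × 10^12) / (4π²) = 8.00133 × 10^30 m³
a = (a³)^(1/3) = 2.00011 × 10^10 m ≈ 20 Gm

Final answer: 20 Gm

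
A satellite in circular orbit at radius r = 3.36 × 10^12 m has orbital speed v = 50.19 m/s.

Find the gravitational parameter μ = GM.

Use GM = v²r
r = 3.36 × 10^12 m
v = 50.19 m/s
v² = 2519.04 m²/s²
GM = v²r = 2519.04 × 3.36 × 10^12 = 8.46396 × 10^15 m³/s²
GM ≈ 8.464 × 10^15 m³/s²

Final answer: GM = 8.464 × 10^15 m³/s²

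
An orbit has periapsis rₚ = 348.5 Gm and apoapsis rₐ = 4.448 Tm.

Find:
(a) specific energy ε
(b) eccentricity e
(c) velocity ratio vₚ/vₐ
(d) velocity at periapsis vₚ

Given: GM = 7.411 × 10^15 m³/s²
rₚ = 348.5 Gm = 3.485 × 10^11 m
rₐ = 4.448 Tm = 4.448 × 10^12 m
GM = 7.411 × 10^15 m³/s²
a = (rₚ + rₐ)/2 = 2.39825 × 10^12 m
e = (rₐ − rₚ)/(rₐ + rₚ) = (4.0995 × 10^12) / (4.7965 × 10^12) = 0.854686
(a) 2a = 4.7965 × 10^12 m;  ε = −GM/(2a) = -1545.08 J/kg ≈ -1.545 kJ/kg
(b) e = 0.854686 ≈ 0.8547
(c) vₚ/vₐ = rₐ/rₚ (angular momentum) = (4.448 × 10^12) / (3.485 × 10^11) = 12.7633 ≈ 12.76
(d) vₚ² = GM (2/rₚ − 1/a) = 7.411 × 10^15 × (5.73888 × 10^-12 − 4.16971 × 10^-13) = 39440.7 m²/s²;  vₚ = 198.597 m/s ≈ 198.6 m/s

Final answer:
(a) specific energy ε = -1.545 kJ/kg
(b) eccentricity e = 0.8547
(c) velocity ratio vₚ/vₐ = 12.76
(d) velocity at periapsis vₚ = 198.6 m/s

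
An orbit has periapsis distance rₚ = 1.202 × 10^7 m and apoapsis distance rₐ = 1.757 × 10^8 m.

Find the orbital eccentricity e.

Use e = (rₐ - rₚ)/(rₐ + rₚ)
rₚ = 1.202 × 10^7 m
rₐ = 1.757 × 10^8 m
rₐ − rₚ = 1.6368 × 10^8 m
rₐ + rₚ = 1.8772 × 10^8 m
e = (rₐ − rₚ)/(rₐ + rₚ) = 0.871937

Final answer: e = 0.8719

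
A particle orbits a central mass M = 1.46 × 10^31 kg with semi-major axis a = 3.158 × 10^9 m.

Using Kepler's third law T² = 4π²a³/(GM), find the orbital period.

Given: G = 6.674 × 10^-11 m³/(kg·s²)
M = 1.46 × 10^31 kg
GM = G × M = 6.674 × 10^-11 × 1.46 × 10^31 = 9.74404 × 10^20 m³/s²
a = 3.158 × 10^9 m
a³ = 3.14946 × 10^28 m³
T = 2π √(a³/GM) = 2π √((3.14946 × 10^28) / (9.74404 × 10^20)) = 2π × 5685.24 s
T = 35721.4 s ≈ 9.923 hours

Final answer: 9.923 hours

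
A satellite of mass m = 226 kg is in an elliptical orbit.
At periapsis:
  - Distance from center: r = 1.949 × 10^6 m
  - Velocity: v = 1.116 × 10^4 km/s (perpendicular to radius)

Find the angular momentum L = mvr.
r = 1.949 × 10^6 m
v = 1.116 × 10^4 km/s = 1.116 × 10^7 m/s
vr = 1.116 × 10^7 × 1.949 × 10^6 = 2.17508 × 10^13 m²/s
L = m × vr = 226 × 2.17508 × 10^13 = 4.91569 × 10^15 kg·m²/s ≈ 4.916 × 10^15 kg·m²/s

Final answer: L = 4.916 × 10^15 kg·m²/s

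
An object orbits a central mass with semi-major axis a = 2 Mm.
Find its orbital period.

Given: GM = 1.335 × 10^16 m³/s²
a = 2 Mm = 2 × 10^6 m
GM = 1.335 × 10^16 m³/s²
a³ = 8 × 10^18 m³
T = 2π √(a³/GM) = 2π √((8 × 10^18) / (1.335 × 10^16)) = 2π × 24.4796 s
T = 153.81 s ≈ 2.563 minutes

Final answer: 2.563 minutes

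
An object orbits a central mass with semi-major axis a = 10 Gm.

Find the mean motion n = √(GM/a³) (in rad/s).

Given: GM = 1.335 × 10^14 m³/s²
a = 10 Gm = 1 × 10^10 m
GM = 1.335 × 10^14 m³/s²
a³ = 1 × 10^30 m³
GM/a³ = (1.335 × 10^14) / (1 × 10^30) = 1.335 × 10^-16 s⁻²
n = √(GM/a³) = 1.15542 × 10^-8 rad/s ≈ 1.155 × 10^-8 rad/s

Final answer: n = 1.155 × 10^-8 rad/s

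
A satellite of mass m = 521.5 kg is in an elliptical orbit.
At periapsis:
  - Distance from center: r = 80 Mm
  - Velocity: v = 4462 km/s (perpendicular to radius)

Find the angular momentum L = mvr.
r = 80 Mm = 8 × 10^7 m
v = 4462 km/s = 4.462 × 10^6 m/s
vr = 4.462 × 10^6 × 8 × 10^7 = 3.5696 × 10^14 m²/s
L = m × vr = 521.5 × 3.5696 × 10^14 = 1.86155 × 10^17 kg·m²/s ≈ 1.862 × 10^17 kg·m²/s

Final answer: L = 1.862 × 10^17 kg·m²/s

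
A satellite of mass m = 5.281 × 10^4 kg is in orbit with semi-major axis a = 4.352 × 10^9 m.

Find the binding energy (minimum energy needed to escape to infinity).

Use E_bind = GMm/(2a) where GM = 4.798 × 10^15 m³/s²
a = 4.352 × 10^9 m
GM = 4.798 × 10^15 m³/s²
m = 5.281 × 10^4 kg
GMm = 4.798 × 10^15 × 52810 = 2.53382 × 10^20 m³·kg/s²
2a = 8.704 × 10^9 m
E_bind = GMm/(2a) = 2.9111 × 10^10 J ≈ 29.11 GJ

Final answer: 29.11 GJ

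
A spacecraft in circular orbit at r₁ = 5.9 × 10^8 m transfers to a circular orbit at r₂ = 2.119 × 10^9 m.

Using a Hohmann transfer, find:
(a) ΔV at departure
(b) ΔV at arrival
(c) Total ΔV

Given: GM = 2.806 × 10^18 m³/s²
r₁ = 5.9 × 10^8 m
r₂ = 2.119 × 10^9 m
GM = 2.806 × 10^18 m³/s²
Transfer ellipse: a_t = (r₁ + r₂)/2 = 1.3545 × 10^9 m
Circular speed at r₁: v₁ = √(GM/r₁) = 68963.3 m/s
Transfer speed at r₁ (periapsis): v₁ₜ = √(GM(2/r₁ − 1/a_t)) = 86256.9 m/s
(a) ΔV₁ = v₁ₜ − v₁ = 17293.6 m/s ≈ 17.29 km/s
Circular speed at r₂: v₂ = √(GM/r₂) = 36389.7 m/s
Transfer speed at r₂ (apoapsis): v₂ₜ = √(GM(2/r₂ − 1/a_t)) = 24016.8 m/s
(b) ΔV₂ = v₂ − v₂ₜ = 12372.9 m/s ≈ 12.37 km/s
(c) ΔV_total = ΔV₁ + ΔV₂ = 29666.5 m/s ≈ 29.67 km/s

Final answer:
(a) ΔV₁ = 17.29 km/s
(b) ΔV₂ = 12.37 km/s
(c) ΔV_total = 29.67 km/s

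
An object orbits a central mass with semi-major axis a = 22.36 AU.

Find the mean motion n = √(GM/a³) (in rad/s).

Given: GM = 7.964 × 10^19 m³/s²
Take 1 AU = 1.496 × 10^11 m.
a = 22.36 AU = 3.34506 × 10^12 m
GM = 7.964 × 10^19 m³/s²
a³ = 3.74292 × 10^37 m³
GM/a³ = (7.964 × 10^19) / (3.74292 × 10^37) = 2.12775 × 10^-18 s⁻²
n = √(GM/a³) = 1.45868 × 10^-9 rad/s ≈ 1.459 × 10^-9 rad/s

Final answer: n = 1.459 × 10^-9 rad/s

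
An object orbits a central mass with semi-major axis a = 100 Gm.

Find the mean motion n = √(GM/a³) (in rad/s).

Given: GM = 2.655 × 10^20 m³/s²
a = 100 Gm = 1 × 10^11 m
GM = 2.655 × 10^20 m³/s²
a³ = 1 × 10^33 m³
GM/a³ = (2.655 × 10^20) / (1 × 10^33) = 2.655 × 10^-13 s⁻²
n = √(GM/a³) = 5.15267 × 10^-7 rad/s ≈ 5.153 × 10^-7 rad/s

Final answer: n = 5.153 × 10^-7 rad/s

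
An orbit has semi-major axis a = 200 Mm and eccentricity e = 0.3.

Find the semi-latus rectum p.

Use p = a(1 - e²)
a = 200 Mm = 2 × 10^8 m
e = 0.3,  e² = 0.09,  1 − e² = 0.91
p = a(1 − e²) = 2 × 10^8 m × 0.91 = 1.82 × 10^8 m ≈ 182 Mm

Final answer: p = 182 Mm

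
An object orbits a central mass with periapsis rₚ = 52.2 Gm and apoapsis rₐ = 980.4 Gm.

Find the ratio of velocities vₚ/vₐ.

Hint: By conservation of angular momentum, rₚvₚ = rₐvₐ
rₚ = 52.2 Gm = 5.22 × 10^10 m
rₐ = 980.4 Gm = 9.804 × 10^11 m
rₚvₚ = rₐvₐ  ⇒  vₚ/vₐ = rₐ/rₚ
vₚ/vₐ = (9.804 × 10^11) / (5.22 × 10^10) = 18.7816

Final answer: vₚ/vₐ = 18.78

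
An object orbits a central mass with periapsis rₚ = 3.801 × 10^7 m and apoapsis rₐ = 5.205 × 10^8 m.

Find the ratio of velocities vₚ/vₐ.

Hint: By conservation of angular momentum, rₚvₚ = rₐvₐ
rₚ = 3.801 × 10^7 m
rₐ = 5.205 × 10^8 m
rₚvₚ = rₐvₐ  ⇒  vₚ/vₐ = rₐ/rₚ
vₚ/vₐ = (5.205 × 10^8) / (3.801 × 10^7) = 13.6938

Final answer: vₚ/vₐ = 13.69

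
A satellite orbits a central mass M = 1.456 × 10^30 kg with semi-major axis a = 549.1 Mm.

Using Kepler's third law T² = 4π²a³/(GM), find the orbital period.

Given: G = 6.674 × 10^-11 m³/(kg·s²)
M = 1.456 × 10^30 kg
GM = G × M = 6.674 × 10^-11 × 1.456 × 10^30 = 9.71734 × 10^19 m³/s²
a = 549.1 Mm = 5.491 × 10^8 m
a³ = 1.6556 × 10^26 m³
T = 2π √(a³/GM) = 2π √((1.6556 × 10^26) / (9.71734 × 10^19)) = 2π × 1305.28 s
T = 8201.31 s ≈ 2.278 hours

Final answer: 2.278 hours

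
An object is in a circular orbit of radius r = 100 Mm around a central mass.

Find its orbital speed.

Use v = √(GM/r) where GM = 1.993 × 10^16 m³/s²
r = 100 Mm = 1 × 10^8 m
GM = 1.993 × 10^16 m³/s²
GM/r = (1.993 × 10^16) / (1 × 10^8) = 1.993 × 10^8 m²/s²
v = √(GM/r) = 14117.4 m/s ≈ 14.12 km/s

Final answer: 14.12 km/s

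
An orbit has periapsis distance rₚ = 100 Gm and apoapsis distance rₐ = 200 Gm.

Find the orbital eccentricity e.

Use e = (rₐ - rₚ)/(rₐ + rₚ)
rₚ = 100 Gm = 1 × 10^11 m
rₐ = 200 Gm = 2 × 10^11 m
rₐ − rₚ = 1 × 10^11 m
rₐ + rₚ = 3 × 10^11 m
e = (rₐ − rₚ)/(rₐ + rₚ) = 0.333333

Final answer: e = 0.3333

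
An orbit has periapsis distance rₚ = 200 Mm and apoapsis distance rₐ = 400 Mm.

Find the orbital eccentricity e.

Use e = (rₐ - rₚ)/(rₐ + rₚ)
rₚ = 200 Mm = 2 × 10^8 m
rₐ = 400 Mm = 4 × 10^8 m
rₐ − rₚ = 2 × 10^8 m
rₐ + rₚ = 6 × 10^8 m
e = (rₐ − rₚ)/(rₐ + rₚ) = 0.333333

Final answer: e = 0.3333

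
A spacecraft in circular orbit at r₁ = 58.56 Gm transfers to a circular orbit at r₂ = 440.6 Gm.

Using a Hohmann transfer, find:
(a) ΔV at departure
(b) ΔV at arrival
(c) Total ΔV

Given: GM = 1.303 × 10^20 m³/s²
r₁ = 58.56 Gm = 5.856 × 10^10 m
r₂ = 440.6 Gm = 4.406 × 10^11 m
GM = 1.303 × 10^20 m³/s²
Transfer ellipse: a_t = (r₁ + r₂)/2 = 2.4958 × 10^11 m
Circular speed at r₁: v₁ = √(GM/r₁) = 47170.6 m/s
Transfer speed at r₁ (periapsis): v₁ₜ = √(GM(2/r₁ − 1/a_t)) = 62674.2 m/s
(a) ΔV₁ = v₁ₜ − v₁ = 15503.6 m/s ≈ 15.5 km/s
Circular speed at r₂: v₂ = √(GM/r₂) = 17196.9 m/s
Transfer speed at r₂ (apoapsis): v₂ₜ = √(GM(2/r₂ − 1/a_t)) = 8330.01 m/s
(b) ΔV₂ = v₂ − v₂ₜ = 8866.88 m/s ≈ 8.867 km/s
(c) ΔV_total = ΔV₁ + ΔV₂ = 24370.5 m/s ≈ 24.37 km/s

Final answer:
(a) ΔV₁ = 15.5 km/s
(b) ΔV₂ = 8.867 km/s
(c) ΔV_total = 24.37 km/s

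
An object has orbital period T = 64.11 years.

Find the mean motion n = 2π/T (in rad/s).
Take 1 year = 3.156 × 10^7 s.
T = 64.11 years = 2.02331 × 10^9 s
n = 2π / (2.02331 × 10^9 s) = 3.1054 × 10^-9 rad/s ≈ 3.105 × 10^-9 rad/s

Final answer: n = 3.105 × 10^-9 rad/s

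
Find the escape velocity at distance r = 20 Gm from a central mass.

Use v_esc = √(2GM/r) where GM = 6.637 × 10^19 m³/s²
r = 20 Gm = 2 × 10^10 m
GM = 6.637 × 10^19 m³/s²
2GM/r = 2 × (6.637 × 10^19) / (2 × 10^10) = 6.637 × 10^9 m²/s²
v_esc = √(2GM/r) = 81467.8 m/s ≈ 81.47 km/s

Final answer: 81.47 km/s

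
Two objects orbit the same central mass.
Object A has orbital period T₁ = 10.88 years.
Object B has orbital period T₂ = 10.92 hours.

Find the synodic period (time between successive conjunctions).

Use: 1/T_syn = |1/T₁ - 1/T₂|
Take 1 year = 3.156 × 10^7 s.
T₁ = 10.88 years = 3.43373 × 10^8 s
T₂ = 10.92 hours = 39312 s
1/T₁ = 2.91229 × 10^-9 s⁻¹
1/T₂ = 2.54375 × 10^-5 s⁻¹
|1/T₁ − 1/T₂| = 2.54346 × 10^-5 s⁻¹
T_syn = 1 / |1/T₁ − 1/T₂| = 39316.5 s ≈ 10.92 hours

Final answer: T_syn = 10.92 hours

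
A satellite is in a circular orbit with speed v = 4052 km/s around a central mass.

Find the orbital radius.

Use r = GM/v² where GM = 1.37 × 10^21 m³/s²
v = 4052 km/s = 4.052 × 10^6 m/s
GM = 1.37 × 10^21 m³/s²
v² = 1.64187 × 10^13 m²/s²
r = GM/v² = (1.37 × 10^21) / (1.64187 × 10^13) = 8.34414 × 10^7 m ≈ 8.344 × 10^7 m

Final answer: 8.344 × 10^7 m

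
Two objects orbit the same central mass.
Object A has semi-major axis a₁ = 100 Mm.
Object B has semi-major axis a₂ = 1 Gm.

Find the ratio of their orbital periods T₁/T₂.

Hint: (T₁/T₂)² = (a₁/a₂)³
a₁ = 100 Mm = 1 × 10^8 m
a₂ = 1 Gm = 1 × 10^9 m
a₁/a₂ = 0.1
T₁/T₂ = (a₁/a₂)^(3/2) = (0.1)^1.5 = 0.0316228

Final answer: T₁/T₂ = 0.03162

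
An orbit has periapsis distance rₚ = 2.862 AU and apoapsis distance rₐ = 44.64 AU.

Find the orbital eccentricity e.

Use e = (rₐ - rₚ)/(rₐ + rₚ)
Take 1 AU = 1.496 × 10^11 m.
rₚ = 2.862 AU = 4.28155 × 10^11 m
rₐ = 44.64 AU = 6.67814 × 10^12 m
rₐ − rₚ = 6.24999 × 10^12 m
rₐ + rₚ = 7.1063 × 10^12 m
e = (rₐ − rₚ)/(rₐ + rₚ) = 0.8795

Final answer: e = 0.8795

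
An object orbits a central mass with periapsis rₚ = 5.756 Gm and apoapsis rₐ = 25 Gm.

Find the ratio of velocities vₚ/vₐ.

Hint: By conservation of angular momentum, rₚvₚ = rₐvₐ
rₚ = 5.756 Gm = 5.756 × 10^9 m
rₐ = 25 Gm = 2.5 × 10^10 m
rₚvₚ = rₐvₐ  ⇒  vₚ/vₐ = rₐ/rₚ
vₚ/vₐ = (2.5 × 10^10) / (5.756 × 10^9) = 4.34329

Final answer: vₚ/vₐ = 4.343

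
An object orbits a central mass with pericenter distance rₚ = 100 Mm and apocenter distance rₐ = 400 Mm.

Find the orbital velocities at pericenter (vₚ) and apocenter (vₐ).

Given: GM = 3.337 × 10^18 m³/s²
rₚ = 100 Mm = 1 × 10^8 m
rₐ = 400 Mm = 4 × 10^8 m
GM = 3.337 × 10^18 m³/s²
a = (rₚ + rₐ)/2 = 2.5 × 10^8 m
Vis-viva: v² = GM (2/r − 1/a)
vₚ² = 3.337 × 10^18 × (2 × 10^-8 − 4 × 10^-9) = 5.3392 × 10^10 m²/s²
vₚ = 231067 m/s ≈ 231.1 km/s
vₐ² = 3.337 × 10^18 × (5 × 10^-9 − 4 × 10^-9) = 3.337 × 10^9 m²/s²
vₐ = 57766.8 m/s ≈ 57.77 km/s

Final answer: vₚ = 231.1 km/s, vₐ = 57.77 km/s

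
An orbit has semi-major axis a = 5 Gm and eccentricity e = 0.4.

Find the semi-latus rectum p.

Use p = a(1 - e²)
a = 5 Gm = 5 × 10^9 m
e = 0.4,  e² = 0.16,  1 − e² = 0.84
p = a(1 − e²) = 5 × 10^9 m × 0.84 = 4.2 × 10^9 m ≈ 4.2 Gm

Final answer: p = 4.2 Gm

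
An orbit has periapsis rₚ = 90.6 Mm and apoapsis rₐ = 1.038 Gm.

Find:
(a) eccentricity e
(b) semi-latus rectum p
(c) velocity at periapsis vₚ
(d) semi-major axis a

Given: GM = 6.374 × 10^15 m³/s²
rₚ = 90.6 Mm = 9.06 × 10^7 m
rₐ = 1.038 Gm = 1.038 × 10^9 m
GM = 6.374 × 10^15 m³/s²
a = (rₚ + rₐ)/2 = 5.643 × 10^8 m
e = (rₐ − rₚ)/(rₐ + rₚ) = (9.474 × 10^8) / (1.1286 × 10^9) = 0.839447
(a) e = 0.839447 ≈ 0.8394
(b) 1 − e² = 0.295329;  p = a(1 − e²) = 5.643 × 10^8 × 0.295329 = 1.66654 × 10^8 m ≈ 166.7 Mm
(c) vₚ² = GM (2/rₚ − 1/a) = 6.374 × 10^15 × (2.20751 × 10^-8 − 1.77211 × 10^-9) = 1.29411 × 10^8 m²/s²;  vₚ = 11375.9 m/s ≈ 11.38 km/s
(d) a = 5.643 × 10^8 m ≈ 564.3 Mm

Final answer:
(a) eccentricity e = 0.8394
(b) semi-latus rectum p = 166.7 Mm
(c) velocity at periapsis vₚ = 11.38 km/s
(d) semi-major axis a = 564.3 Mm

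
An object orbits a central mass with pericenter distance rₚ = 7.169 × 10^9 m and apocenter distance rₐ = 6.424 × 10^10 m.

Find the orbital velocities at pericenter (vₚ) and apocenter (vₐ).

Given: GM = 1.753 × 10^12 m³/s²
rₚ = 7.169 × 10^9 m
rₐ = 6.424 × 10^10 m
GM = 1.753 × 10^12 m³/s²
a = (rₚ + rₐ)/2 = 3.57045 × 10^10 m
Vis-viva: v² = GM (2/r − 1/a)
vₚ² = 1.753 × 10^12 × (2.78979 × 10^-10 − 2.80077 × 10^-11) = 439.953 m²/s²
vₚ = 20.975 m/s ≈ 20.98 m/s
vₐ² = 1.753 × 10^12 × (3.11333 × 10^-11 − 2.80077 × 10^-11) = 5.47914 m²/s²
vₐ = 2.34076 m/s ≈ 2.341 m/s

Final answer: vₚ = 20.98 m/s, vₐ = 2.341 m/s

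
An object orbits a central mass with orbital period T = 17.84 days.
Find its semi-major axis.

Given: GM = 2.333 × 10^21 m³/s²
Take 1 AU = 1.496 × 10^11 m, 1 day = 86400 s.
T = 17.84 days = 1.54138 × 10^6 s
GM = 2.333 × 10^21 m³/s²
Kepler's third law: a³ = GM T² / (4π²)
T² = 2.37584 × 10^12 s²
a³ = (2.333 × 10^21) × (2.37584 × 10^12) / (4π²) = 1.40402 × 10^32 m³
a = (a³)^(1/3) = 5.19745 × 10^10 m ≈ 0.3474 AU

Final answer: 0.3474 AU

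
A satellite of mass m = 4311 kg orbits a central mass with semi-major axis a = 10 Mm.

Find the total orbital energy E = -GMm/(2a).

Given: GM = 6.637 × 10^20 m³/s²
a = 10 Mm = 1 × 10^7 m
GM = 6.637 × 10^20 m³/s²
2a = 2 × 10^7 m
GMm = 6.637 × 10^20 × 4311 = 2.86121 × 10^24 m³·kg/s²
E = −GMm/(2a) = -1.43061 × 10^17 J ≈ -143.1 PJ

Final answer: -143.1 PJ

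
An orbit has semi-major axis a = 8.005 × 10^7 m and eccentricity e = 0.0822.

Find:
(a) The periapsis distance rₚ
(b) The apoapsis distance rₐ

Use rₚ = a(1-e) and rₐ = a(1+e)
a = 8.005 × 10^7 m
e = 0.0822:  1 − e = 0.9178,  1 + e = 1.0822
(a) rₚ = a(1 − e) = 8.005 × 10^7 m × 0.9178 = 7.34699 × 10^7 m ≈ 7.347 × 10^7 m
(b) rₐ = a(1 + e) = 8.005 × 10^7 m × 1.0822 = 8.66301 × 10^7 m ≈ 8.663 × 10^7 m

Final answer:
(a) rₚ = 7.347 × 10^7 m
(b) rₐ = 8.663 × 10^7 m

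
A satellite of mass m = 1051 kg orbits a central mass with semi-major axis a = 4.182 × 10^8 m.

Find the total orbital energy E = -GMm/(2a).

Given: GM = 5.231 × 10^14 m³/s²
a = 4.182 × 10^8 m
GM = 5.231 × 10^14 m³/s²
2a = 8.364 × 10^8 m
GMm = 5.231 × 10^14 × 1051 = 5.49778 × 10^17 m³·kg/s²
E = −GMm/(2a) = -6.57315 × 10^8 J ≈ -657.3 MJ

Final answer: -657.3 MJ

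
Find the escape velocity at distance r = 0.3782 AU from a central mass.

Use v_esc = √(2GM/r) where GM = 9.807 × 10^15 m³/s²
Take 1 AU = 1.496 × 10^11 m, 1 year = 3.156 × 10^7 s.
r = 0.3782 AU = 5.65787 × 10^10 m
GM = 9.807 × 10^15 m³/s²
2GM/r = 2 × (9.807 × 10^15) / (5.65787 × 10^10) = 346667 m²/s²
v_esc = √(2GM/r) = 588.785 m/s ≈ 0.1242 AU/year

Final answer: 0.1242 AU/year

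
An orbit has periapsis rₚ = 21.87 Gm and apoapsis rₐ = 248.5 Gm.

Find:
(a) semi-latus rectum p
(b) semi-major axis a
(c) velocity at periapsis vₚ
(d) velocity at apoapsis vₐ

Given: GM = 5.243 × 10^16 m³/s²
rₚ = 21.87 Gm = 2.187 × 10^10 m
rₐ = 248.5 Gm = 2.485 × 10^11 m
GM = 5.243 × 10^16 m³/s²
a = (rₚ + rₐ)/2 = 1.35185 × 10^11 m
e = (rₐ − rₚ)/(rₐ + rₚ) = (2.2663 × 10^11) / (2.7037 × 10^11) = 0.838222
(a) 1 − e² = 0.297384;  p = a(1 − e²) = 1.35185 × 10^11 × 0.297384 = 4.02019 × 10^10 m ≈ 40.2 Gm
(b) a = 1.35185 × 10^11 m ≈ 135.2 Gm
(c) vₚ² = GM (2/rₚ − 1/a) = 5.243 × 10^16 × (9.14495 × 10^-11 − 7.39727 × 10^-12) = 4.40686 × 10^6 m²/s²;  vₚ = 2099.25 m/s ≈ 2.099 km/s
(d) vₐ² = GM (2/rₐ − 1/a) = 5.243 × 10^16 × (8.04829 × 10^-12 − 7.39727 × 10^-12) = 34132.9 m²/s²;  vₐ = 184.751 m/s ≈ 184.8 m/s

Final answer:
(a) semi-latus rectum p = 40.2 Gm
(b) semi-major axis a = 135.2 Gm
(c) velocity at periapsis vₚ = 2.099 km/s
(d) velocity at apoapsis vₐ = 184.8 m/s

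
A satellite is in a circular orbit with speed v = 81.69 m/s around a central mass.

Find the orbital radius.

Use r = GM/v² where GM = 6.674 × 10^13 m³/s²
v = 81.69 m/s
GM = 6.674 × 10^13 m³/s²
v² = 6673.26 m²/s²
r = GM/v² = (6.674 × 10^13) / 6673.26 = 1.00011 × 10^10 m ≈ 10 Gm

Final answer: 10 Gm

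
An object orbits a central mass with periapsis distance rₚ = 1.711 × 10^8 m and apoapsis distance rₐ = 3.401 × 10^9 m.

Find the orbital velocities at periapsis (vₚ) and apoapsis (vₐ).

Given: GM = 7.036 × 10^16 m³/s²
rₚ = 1.711 × 10^8 m
rₐ = 3.401 × 10^9 m
GM = 7.036 × 10^16 m³/s²
a = (rₚ + rₐ)/2 = 1.78605 × 10^9 m
Vis-viva: v² = GM (2/r − 1/a)
vₚ² = 7.036 × 10^16 × (1.16891 × 10^-8 − 5.59895 × 10^-10) = 7.83049 × 10^8 m²/s²
vₚ = 27983 m/s ≈ 27.98 km/s
vₐ² = 7.036 × 10^16 × (5.88062 × 10^-10 − 5.59895 × 10^-10) = 1.98187 × 10^6 m²/s²
vₐ = 1407.79 m/s ≈ 1.408 km/s

Final answer: vₚ = 27.98 km/s, vₐ = 1.408 km/s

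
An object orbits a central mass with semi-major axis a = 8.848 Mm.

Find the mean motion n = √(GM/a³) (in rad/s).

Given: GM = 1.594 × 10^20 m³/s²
a = 8.848 Mm = 8.848 × 10^6 m
GM = 1.594 × 10^20 m³/s²
a³ = 6.92684 × 10^20 m³
GM/a³ = (1.594 × 10^20) / (6.92684 × 10^20) = 0.230119 s⁻²
n = √(GM/a³) = 0.479707 rad/s ≈ 0.4797 rad/s

Final answer: n = 0.4797 rad/s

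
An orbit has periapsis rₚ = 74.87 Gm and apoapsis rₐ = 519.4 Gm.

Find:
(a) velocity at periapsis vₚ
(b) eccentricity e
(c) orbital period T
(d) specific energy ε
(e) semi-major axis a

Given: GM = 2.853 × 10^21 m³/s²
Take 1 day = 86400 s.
rₚ = 74.87 Gm = 7.487 × 10^10 m
rₐ = 519.4 Gm = 5.194 × 10^11 m
GM = 2.853 × 10^21 m³/s²
a = (rₚ + rₐ)/2 = 2.97135 × 10^11 m
e = (rₐ − rₚ)/(rₐ + rₚ) = (4.4453 × 10^11) / (5.9427 × 10^11) = 0.748027
(a) vₚ² = GM (2/rₚ − 1/a) = 2.853 × 10^21 × (2.6713 × 10^-11 − 3.36547 × 10^-12) = 6.66104 × 10^10 m²/s²;  vₚ = 258090 m/s ≈ 258.1 km/s
(b) e = 0.748027 ≈ 0.748
(c) a³ = 2.62338 × 10^34 m³;  T = 2π √(a³/GM) = 2π × 3.03235 × 10^6 s = 1.90528 × 10^7 s ≈ 220.5 days
(d) 2a = 5.9427 × 10^11 m;  ε = −GM/(2a) = -4.80085 × 10^9 J/kg ≈ -4.801 GJ/kg
(e) a = 2.97135 × 10^11 m ≈ 297.1 Gm

Final answer:
(a) velocity at periapsis vₚ = 258.1 km/s
(b) eccentricity e = 0.748
(c) orbital period T = 220.5 days
(d) specific energy ε = -4.801 GJ/kg
(e) semi-major axis a = 297.1 Gm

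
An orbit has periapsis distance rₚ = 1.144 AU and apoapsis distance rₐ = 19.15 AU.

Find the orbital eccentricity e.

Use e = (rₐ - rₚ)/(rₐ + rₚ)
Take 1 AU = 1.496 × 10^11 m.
rₚ = 1.144 AU = 1.71142 × 10^11 m
rₐ = 19.15 AU = 2.86484 × 10^12 m
rₐ − rₚ = 2.6937 × 10^12 m
rₐ + rₚ = 3.03598 × 10^12 m
e = (rₐ − rₚ)/(rₐ + rₚ) = 0.887257

Final answer: e = 0.8873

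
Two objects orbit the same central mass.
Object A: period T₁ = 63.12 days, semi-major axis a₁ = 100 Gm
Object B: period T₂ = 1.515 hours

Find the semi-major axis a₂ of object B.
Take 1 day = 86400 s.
T₁ = 63.12 days = 5.45357 × 10^6 s
T₂ = 1.515 hours = 5454 s
a₁ = 100 Gm = 1 × 10^11 m
Kepler's third law: (T₂/T₁)² = (a₂/a₁)³  ⇒  a₂ = a₁ (T₂/T₁)^(2/3)
T₂/T₁ = 0.00100008
(T₂/T₁)^(2/3) = 0.0100005
a₂ = 1 × 10^11 m × 0.0100005 = 1.00005 × 10^9 m ≈ 1 Gm

Final answer: a₂ = 1 Gm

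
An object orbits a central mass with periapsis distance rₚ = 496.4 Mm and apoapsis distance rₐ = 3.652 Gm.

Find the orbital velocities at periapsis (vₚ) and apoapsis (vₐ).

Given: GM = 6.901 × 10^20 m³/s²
rₚ = 496.4 Mm = 4.964 × 10^8 m
rₐ = 3.652 Gm = 3.652 × 10^9 m
GM = 6.901 × 10^20 m³/s²
a = (rₚ + rₐ)/2 = 2.0742 × 10^9 m
Vis-viva: v² = GM (2/r − 1/a)
vₚ² = 6.901 × 10^20 × (4.02901 × 10^-9 − 4.82114 × 10^-10) = 2.44771 × 10^12 m²/s²
vₚ = 1.56452 × 10^6 m/s ≈ 1565 km/s
vₐ² = 6.901 × 10^20 × (5.47645 × 10^-10 − 4.82114 × 10^-10) = 4.52233 × 10^10 m²/s²
vₐ = 212658 m/s ≈ 212.7 km/s

Final answer: vₚ = 1565 km/s, vₐ = 212.7 km/s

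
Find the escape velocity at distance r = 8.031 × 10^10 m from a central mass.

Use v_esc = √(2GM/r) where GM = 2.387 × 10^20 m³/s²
r = 8.031 × 10^10 m
GM = 2.387 × 10^20 m³/s²
2GM/r = 2 × (2.387 × 10^20) / (8.031 × 10^10) = 5.94447 × 10^9 m²/s²
v_esc = √(2GM/r) = 77100.4 m/s ≈ 77.1 km/s

Final answer: 77.1 km/s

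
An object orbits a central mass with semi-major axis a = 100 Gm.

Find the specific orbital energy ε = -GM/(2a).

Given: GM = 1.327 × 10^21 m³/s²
a = 100 Gm = 1 × 10^11 m
GM = 1.327 × 10^21 m³/s²
2a = 2 × 10^11 m
ε = −GM/(2a) = -6.635 × 10^9 J/kg ≈ -6.635 GJ/kg

Final answer: -6.635 GJ/kg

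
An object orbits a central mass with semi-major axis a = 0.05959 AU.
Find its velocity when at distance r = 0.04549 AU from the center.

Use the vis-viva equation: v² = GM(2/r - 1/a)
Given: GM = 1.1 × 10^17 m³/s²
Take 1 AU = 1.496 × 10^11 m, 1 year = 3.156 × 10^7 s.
a = 0.05959 AU = 8.91466 × 10^9 m
r = 0.04549 AU = 6.8053 × 10^9 m
GM = 1.1 × 10^17 m³/s²
2/r − 1/a = 2.93888 × 10^-10 − 1.12175 × 10^-10 = 1.81714 × 10^-10 m⁻¹
v² = GM (2/r − 1/a) = 1.99885 × 10^7 m²/s²
v = 4470.85 m/s ≈ 0.9432 AU/year

Final answer: 0.9432 AU/year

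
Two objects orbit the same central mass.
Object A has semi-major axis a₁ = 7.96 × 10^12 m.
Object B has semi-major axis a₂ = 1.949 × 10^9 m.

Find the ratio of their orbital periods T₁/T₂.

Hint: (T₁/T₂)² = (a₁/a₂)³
a₁ = 7.96 × 10^12 m
a₂ = 1.949 × 10^9 m
a₁/a₂ = 4084.15
T₁/T₂ = (a₁/a₂)^(3/2) = (4084.15)^1.5 = 261007

Final answer: T₁/T₂ = 2.61 × 10^5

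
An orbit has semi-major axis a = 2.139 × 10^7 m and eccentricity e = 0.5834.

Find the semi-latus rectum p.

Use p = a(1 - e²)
a = 2.139 × 10^7 m
e = 0.5834,  e² = 0.340356,  1 − e² = 0.659644
p = a(1 − e²) = 2.139 × 10^7 m × 0.659644 = 1.41098 × 10^7 m ≈ 1.411 × 10^7 m

Final answer: p = 1.411 × 10^7 m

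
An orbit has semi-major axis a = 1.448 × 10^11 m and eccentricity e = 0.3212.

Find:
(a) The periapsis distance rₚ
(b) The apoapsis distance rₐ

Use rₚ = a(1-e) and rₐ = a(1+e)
a = 1.448 × 10^11 m
e = 0.3212:  1 − e = 0.6788,  1 + e = 1.3212
(a) rₚ = a(1 − e) = 1.448 × 10^11 m × 0.6788 = 9.82902 × 10^10 m ≈ 9.829 × 10^10 m
(b) rₐ = a(1 + e) = 1.448 × 10^11 m × 1.3212 = 1.9131 × 10^11 m ≈ 1.913 × 10^11 m

Final answer:
(a) rₚ = 9.829 × 10^10 m
(b) rₐ = 1.913 × 10^11 m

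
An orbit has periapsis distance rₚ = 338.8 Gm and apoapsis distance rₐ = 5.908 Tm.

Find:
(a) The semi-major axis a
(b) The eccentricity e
rₚ = 338.8 Gm = 3.388 × 10^11 m
rₐ = 5.908 Tm = 5.908 × 10^12 m
(a) a = (rₚ + rₐ)/2 = 3.1234 × 10^12 m ≈ 3.123 Tm
(b) e = (rₐ − rₚ)/(rₐ + rₚ) = (5.5692 × 10^12) / (6.2468 × 10^12) = 0.891528

Final answer:
(a) a = 3.123 Tm
(b) e = 0.8915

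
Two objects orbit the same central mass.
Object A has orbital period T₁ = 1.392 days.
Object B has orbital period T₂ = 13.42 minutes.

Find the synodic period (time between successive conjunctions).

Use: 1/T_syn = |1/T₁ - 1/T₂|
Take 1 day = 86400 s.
T₁ = 1.392 days = 120269 s
T₂ = 13.42 minutes = 805.2 s
1/T₁ = 8.31471 × 10^-6 s⁻¹
1/T₂ = 0.00124193 s⁻¹
|1/T₁ − 1/T₂| = 0.00123361 s⁻¹
T_syn = 1 / |1/T₁ − 1/T₂| = 810.627 s ≈ 13.51 minutes

Final answer: T_syn = 13.51 minutes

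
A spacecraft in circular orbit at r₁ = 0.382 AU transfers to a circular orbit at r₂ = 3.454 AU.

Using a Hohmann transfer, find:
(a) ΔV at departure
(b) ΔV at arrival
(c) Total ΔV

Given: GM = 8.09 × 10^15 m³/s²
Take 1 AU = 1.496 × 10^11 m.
r₁ = 0.382 AU = 5.71472 × 10^10 m
r₂ = 3.454 AU = 5.16718 × 10^11 m
GM = 8.09 × 10^15 m³/s²
Transfer ellipse: a_t = (r₁ + r₂)/2 = 2.86933 × 10^11 m
Circular speed at r₁: v₁ = √(GM/r₁) = 376.25 m/s
Transfer speed at r₁ (periapsis): v₁ₜ = √(GM(2/r₁ − 1/a_t)) = 504.91 m/s
(a) ΔV₁ = v₁ₜ − v₁ = 128.659 m/s ≈ 128.7 m/s
Circular speed at r₂: v₂ = √(GM/r₂) = 125.126 m/s
Transfer speed at r₂ (apoapsis): v₂ₜ = √(GM(2/r₂ − 1/a_t)) = 55.8412 m/s
(b) ΔV₂ = v₂ − v₂ₜ = 69.2847 m/s ≈ 69.28 m/s
(c) ΔV_total = ΔV₁ + ΔV₂ = 197.944 m/s ≈ 197.9 m/s

Final answer:
(a) ΔV₁ = 128.7 m/s
(b) ΔV₂ = 69.28 m/s
(c) ΔV_total = 197.9 m/s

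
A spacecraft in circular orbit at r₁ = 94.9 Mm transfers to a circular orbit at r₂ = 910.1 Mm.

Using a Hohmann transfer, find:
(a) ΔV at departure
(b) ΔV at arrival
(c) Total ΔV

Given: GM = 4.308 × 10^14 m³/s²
r₁ = 94.9 Mm = 9.49 × 10^7 m
r₂ = 910.1 Mm = 9.101 × 10^8 m
GM = 4.308 × 10^14 m³/s²
Transfer ellipse: a_t = (r₁ + r₂)/2 = 5.025 × 10^8 m
Circular speed at r₁: v₁ = √(GM/r₁) = 2130.61 m/s
Transfer speed at r₁ (periapsis): v₁ₜ = √(GM(2/r₁ − 1/a_t)) = 2867.35 m/s
(a) ΔV₁ = v₁ₜ − v₁ = 736.74 m/s ≈ 736.7 m/s
Circular speed at r₂: v₂ = √(GM/r₂) = 688.008 m/s
Transfer speed at r₂ (apoapsis): v₂ₜ = √(GM(2/r₂ − 1/a_t)) = 298.991 m/s
(b) ΔV₂ = v₂ − v₂ₜ = 389.017 m/s ≈ 389 m/s
(c) ΔV_total = ΔV₁ + ΔV₂ = 1125.76 m/s ≈ 1.126 km/s

Final answer:
(a) ΔV₁ = 736.7 m/s
(b) ΔV₂ = 389 m/s
(c) ΔV_total = 1.126 km/s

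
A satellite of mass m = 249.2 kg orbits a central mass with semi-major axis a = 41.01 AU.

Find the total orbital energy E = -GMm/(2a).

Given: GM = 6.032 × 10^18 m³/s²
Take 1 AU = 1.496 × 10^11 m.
a = 41.01 AU = 6.1351 × 10^12 m
GM = 6.032 × 10^18 m³/s²
2a = 1.22702 × 10^13 m
GMm = 6.032 × 10^18 × 249.2 = 1.50317 × 10^21 m³·kg/s²
E = −GMm/(2a) = -1.22506 × 10^8 J ≈ -122.5 MJ

Final answer: -122.5 MJ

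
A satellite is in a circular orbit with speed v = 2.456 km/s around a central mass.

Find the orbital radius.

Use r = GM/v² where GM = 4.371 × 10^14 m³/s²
v = 2.456 km/s = 2456 m/s
GM = 4.371 × 10^14 m³/s²
v² = 6.03194 × 10^6 m²/s²
r = GM/v² = (4.371 × 10^14) / (6.03194 × 10^6) = 7.24643 × 10^7 m ≈ 7.246 × 10^7 m

Final answer: 7.246 × 10^7 m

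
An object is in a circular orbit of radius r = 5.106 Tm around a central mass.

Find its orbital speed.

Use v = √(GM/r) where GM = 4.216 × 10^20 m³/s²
r = 5.106 Tm = 5.106 × 10^12 m
GM = 4.216 × 10^20 m³/s²
GM/r = (4.216 × 10^20) / (5.106 × 10^12) = 8.25695 × 10^7 m²/s²
v = √(GM/r) = 9086.78 m/s ≈ 9.087 km/s

Final answer: 9.087 km/s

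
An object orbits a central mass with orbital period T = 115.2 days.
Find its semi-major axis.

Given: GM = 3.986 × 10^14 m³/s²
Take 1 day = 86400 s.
T = 115.2 days = 9.95328 × 10^6 s
GM = 3.986 × 10^14 m³/s²
Kepler's third law: a³ = GM T² / (4π²)
T² = 9.90678 × 10^13 s²
a³ = (3.986 × 10^14) × (9.90678 × 10^13) / (4π²) = 1.00025 × 10^27 m³
a = (a³)^(1/3) = 1.00008 × 10^9 m ≈ 1 Gm

Final answer: 1 Gm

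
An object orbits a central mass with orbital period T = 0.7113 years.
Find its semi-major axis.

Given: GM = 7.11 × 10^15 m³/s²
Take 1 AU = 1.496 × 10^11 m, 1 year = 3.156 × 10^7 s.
T = 0.7113 years = 2.24486 × 10^7 s
GM = 7.11 × 10^15 m³/s²
Kepler's third law: a³ = GM T² / (4π²)
T² = 5.03941 × 10^14 s²
a³ = (7.11 × 10^15) × (5.03941 × 10^14) / (4π²) = 9.0759 × 10^28 m³
a = (a³)^(1/3) = 4.49397 × 10^9 m ≈ 0.03004 AU

Final answer: 0.03004 AU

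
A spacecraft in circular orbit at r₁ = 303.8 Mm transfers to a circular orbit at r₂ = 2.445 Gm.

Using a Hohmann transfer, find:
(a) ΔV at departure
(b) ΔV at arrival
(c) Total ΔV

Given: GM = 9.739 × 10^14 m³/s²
r₁ = 303.8 Mm = 3.038 × 10^8 m
r₂ = 2.445 Gm = 2.445 × 10^9 m
GM = 9.739 × 10^14 m³/s²
Transfer ellipse: a_t = (r₁ + r₂)/2 = 1.3744 × 10^9 m
Circular speed at r₁: v₁ = √(GM/r₁) = 1790.45 m/s
Transfer speed at r₁ (periapsis): v₁ₜ = √(GM(2/r₁ − 1/a_t)) = 2388.07 m/s
(a) ΔV₁ = v₁ₜ − v₁ = 597.611 m/s ≈ 597.6 m/s
Circular speed at r₂: v₂ = √(GM/r₂) = 631.128 m/s
Transfer speed at r₂ (apoapsis): v₂ₜ = √(GM(2/r₂ − 1/a_t)) = 296.726 m/s
(b) ΔV₂ = v₂ − v₂ₜ = 334.403 m/s ≈ 334.4 m/s
(c) ΔV_total = ΔV₁ + ΔV₂ = 932.013 m/s ≈ 932 m/s

Final answer:
(a) ΔV₁ = 597.6 m/s
(b) ΔV₂ = 334.4 m/s
(c) ΔV_total = 932 m/s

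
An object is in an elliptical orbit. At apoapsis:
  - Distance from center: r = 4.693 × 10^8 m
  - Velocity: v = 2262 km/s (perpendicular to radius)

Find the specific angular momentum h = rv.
r = 4.693 × 10^8 m
v = 2262 km/s = 2.262 × 10^6 m/s
h = rv = 4.693 × 10^8 × 2.262 × 10^6 = 1.06156 × 10^15 m²/s ≈ 1.062 × 10^15 m²/s

Final answer: h = 1.062 × 10^15 m²/s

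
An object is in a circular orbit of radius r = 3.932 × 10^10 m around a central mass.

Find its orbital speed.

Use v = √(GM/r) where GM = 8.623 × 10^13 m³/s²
r = 3.932 × 10^10 m
GM = 8.623 × 10^13 m³/s²
GM/r = (8.623 × 10^13) / (3.932 × 10^10) = 2193.03 m²/s²
v = √(GM/r) = 46.8298 m/s ≈ 46.83 m/s

Final answer: 46.83 m/s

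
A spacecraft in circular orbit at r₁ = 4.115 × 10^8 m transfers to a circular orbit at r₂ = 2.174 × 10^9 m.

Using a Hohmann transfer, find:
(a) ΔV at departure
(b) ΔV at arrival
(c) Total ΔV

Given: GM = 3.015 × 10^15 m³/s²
r₁ = 4.115 × 10^8 m
r₂ = 2.174 × 10^9 m
GM = 3.015 × 10^15 m³/s²
Transfer ellipse: a_t = (r₁ + r₂)/2 = 1.29275 × 10^9 m
Circular speed at r₁: v₁ = √(GM/r₁) = 2706.82 m/s
Transfer speed at r₁ (periapsis): v₁ₜ = √(GM(2/r₁ − 1/a_t)) = 3510.19 m/s
(a) ΔV₁ = v₁ₜ − v₁ = 803.379 m/s ≈ 803.4 m/s
Circular speed at r₂: v₂ = √(GM/r₂) = 1177.64 m/s
Transfer speed at r₂ (apoapsis): v₂ₜ = √(GM(2/r₂ − 1/a_t)) = 664.418 m/s
(b) ΔV₂ = v₂ − v₂ₜ = 513.225 m/s ≈ 513.2 m/s
(c) ΔV_total = ΔV₁ + ΔV₂ = 1316.6 m/s ≈ 1.317 km/s

Final answer:
(a) ΔV₁ = 803.4 m/s
(b) ΔV₂ = 513.2 m/s
(c) ΔV_total = 1.317 km/s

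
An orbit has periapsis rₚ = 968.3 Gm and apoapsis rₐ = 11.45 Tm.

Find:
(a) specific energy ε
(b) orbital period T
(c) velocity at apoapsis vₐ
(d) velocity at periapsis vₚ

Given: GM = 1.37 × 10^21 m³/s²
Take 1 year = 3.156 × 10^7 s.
rₚ = 968.3 Gm = 9.683 × 10^11 m
rₐ = 11.45 Tm = 1.145 × 10^13 m
GM = 1.37 × 10^21 m³/s²
a = (rₚ + rₐ)/2 = 6.20915 × 10^12 m
e = (rₐ − rₚ)/(rₐ + rₚ) = (1.04817 × 10^13) / (1.24183 × 10^13) = 0.844053
(a) 2a = 1.24183 × 10^13 m;  ε = −GM/(2a) = -1.10321 × 10^8 J/kg ≈ -110.3 MJ/kg
(b) a³ = 2.39385 × 10^38 m³;  T = 2π √(a³/GM) = 2π × 4.18011 × 10^8 s = 2.62644 × 10^9 s ≈ 83.22 years
(c) vₐ² = GM (2/rₐ − 1/a) = 1.37 × 10^21 × (1.74672 × 10^-13 − 1.61053 × 10^-13) = 1.86592 × 10^7 m²/s²;  vₐ = 4319.63 m/s ≈ 4.32 km/s
(d) vₚ² = GM (2/rₚ − 1/a) = 1.37 × 10^21 × (2.06548 × 10^-12 − 1.61053 × 10^-13) = 2.60906 × 10^9 m²/s²;  vₚ = 51079 m/s ≈ 51.08 km/s

Final answer:
(a) specific energy ε = -110.3 MJ/kg
(b) orbital period T = 83.22 years
(c) velocity at apoapsis vₐ = 4.32 km/s
(d) velocity at periapsis vₚ = 51.08 km/s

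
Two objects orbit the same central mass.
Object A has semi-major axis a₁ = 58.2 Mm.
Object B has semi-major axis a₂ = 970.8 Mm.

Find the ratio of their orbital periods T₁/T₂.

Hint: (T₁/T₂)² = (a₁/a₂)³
a₁ = 58.2 Mm = 5.82 × 10^7 m
a₂ = 970.8 Mm = 9.708 × 10^8 m
a₁/a₂ = 0.0599506
T₁/T₂ = (a₁/a₂)^(3/2) = (0.0599506)^1.5 = 0.0146788

Final answer: T₁/T₂ = 0.01468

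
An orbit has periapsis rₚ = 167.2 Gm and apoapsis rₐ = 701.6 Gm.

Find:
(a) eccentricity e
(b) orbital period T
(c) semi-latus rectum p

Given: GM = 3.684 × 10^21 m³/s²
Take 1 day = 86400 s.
rₚ = 167.2 Gm = 1.672 × 10^11 m
rₐ = 701.6 Gm = 7.016 × 10^11 m
GM = 3.684 × 10^21 m³/s²
a = (rₚ + rₐ)/2 = 4.344 × 10^11 m
e = (rₐ − rₚ)/(rₐ + rₚ) = (5.344 × 10^11) / (8.688 × 10^11) = 0.615101
(a) e = 0.615101 ≈ 0.6151
(b) a³ = 8.19727 × 10^34 m³;  T = 2π √(a³/GM) = 2π × 4.7171 × 10^6 s = 2.96384 × 10^7 s ≈ 343 days
(c) 1 − e² = 0.62165;  p = a(1 − e²) = 4.344 × 10^11 × 0.62165 = 2.70045 × 10^11 m ≈ 270 Gm

Final answer:
(a) eccentricity e = 0.6151
(b) orbital period T = 343 days
(c) semi-latus rectum p = 270 Gm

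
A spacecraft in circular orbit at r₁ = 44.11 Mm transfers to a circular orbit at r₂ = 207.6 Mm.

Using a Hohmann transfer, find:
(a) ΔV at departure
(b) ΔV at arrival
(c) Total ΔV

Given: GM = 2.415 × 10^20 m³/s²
r₁ = 44.11 Mm = 4.411 × 10^7 m
r₂ = 207.6 Mm = 2.076 × 10^8 m
GM = 2.415 × 10^20 m³/s²
Transfer ellipse: a_t = (r₁ + r₂)/2 = 1.25855 × 10^8 m
Circular speed at r₁: v₁ = √(GM/r₁) = 2.33986 × 10^6 m/s
Transfer speed at r₁ (periapsis): v₁ₜ = √(GM(2/r₁ − 1/a_t)) = 3.00517 × 10^6 m/s
(a) ΔV₁ = v₁ₜ − v₁ = 665305 m/s ≈ 665.3 km/s
Circular speed at r₂: v₂ = √(GM/r₂) = 1.07856 × 10^6 m/s
Transfer speed at r₂ (apoapsis): v₂ₜ = √(GM(2/r₂ − 1/a_t)) = 638525 m/s
(b) ΔV₂ = v₂ − v₂ₜ = 440036 m/s ≈ 440 km/s
(c) ΔV_total = ΔV₁ + ΔV₂ = 1.10534 × 10^6 m/s ≈ 1105 km/s

Final answer:
(a) ΔV₁ = 665.3 km/s
(b) ΔV₂ = 440 km/s
(c) ΔV_total = 1105 km/s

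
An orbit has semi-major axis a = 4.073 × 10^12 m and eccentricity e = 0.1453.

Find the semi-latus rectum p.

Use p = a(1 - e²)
a = 4.073 × 10^12 m
e = 0.1453,  e² = 0.0211121,  1 − e² = 0.978888
p = a(1 − e²) = 4.073 × 10^12 m × 0.978888 = 3.98701 × 10^12 m ≈ 3.987 × 10^12 m

Final answer: p = 3.987 × 10^12 m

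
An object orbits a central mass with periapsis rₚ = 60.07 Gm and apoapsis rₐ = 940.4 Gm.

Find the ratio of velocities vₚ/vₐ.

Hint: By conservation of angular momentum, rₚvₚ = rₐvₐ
rₚ = 60.07 Gm = 6.007 × 10^10 m
rₐ = 940.4 Gm = 9.404 × 10^11 m
rₚvₚ = rₐvₐ  ⇒  vₚ/vₐ = rₐ/rₚ
vₚ/vₐ = (9.404 × 10^11) / (6.007 × 10^10) = 15.6551

Final answer: vₚ/vₐ = 15.66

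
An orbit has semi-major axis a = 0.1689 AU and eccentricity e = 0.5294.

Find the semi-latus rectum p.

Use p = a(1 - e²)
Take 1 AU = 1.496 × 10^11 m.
a = 0.1689 AU = 2.52674 × 10^10 m
e = 0.5294,  e² = 0.280264,  1 − e² = 0.719736
p = a(1 − e²) = 2.52674 × 10^10 m × 0.719736 = 1.81859 × 10^10 m ≈ 0.1216 AU

Final answer: p = 0.1216 AU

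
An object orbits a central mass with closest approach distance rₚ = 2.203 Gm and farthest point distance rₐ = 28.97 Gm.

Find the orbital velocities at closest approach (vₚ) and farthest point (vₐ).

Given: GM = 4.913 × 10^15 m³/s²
rₚ = 2.203 Gm = 2.203 × 10^9 m
rₐ = 28.97 Gm = 2.897 × 10^10 m
GM = 4.913 × 10^15 m³/s²
a = (rₚ + rₐ)/2 = 1.55865 × 10^10 m
Vis-viva: v² = GM (2/r − 1/a)
vₚ² = 4.913 × 10^15 × (9.07853 × 10^-10 − 6.41581 × 10^-11) = 4.14507 × 10^6 m²/s²
vₚ = 2035.95 m/s ≈ 2.036 km/s
vₐ² = 4.913 × 10^15 × (6.90369 × 10^-11 − 6.41581 × 10^-11) = 23969.8 m²/s²
vₐ = 154.822 m/s ≈ 154.8 m/s

Final answer: vₚ = 2.036 km/s, vₐ = 154.8 m/s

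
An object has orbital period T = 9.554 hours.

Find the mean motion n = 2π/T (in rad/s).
T = 9.554 hours = 34394.4 s
n = 2π / 34394.4 s = 0.00018268 rad/s ≈ 0.0001827 rad/s

Final answer: n = 0.0001827 rad/s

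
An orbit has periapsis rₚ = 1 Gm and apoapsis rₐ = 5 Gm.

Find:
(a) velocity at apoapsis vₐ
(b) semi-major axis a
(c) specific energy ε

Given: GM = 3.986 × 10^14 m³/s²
rₚ = 1 Gm = 1 × 10^9 m
rₐ = 5 Gm = 5 × 10^9 m
GM = 3.986 × 10^14 m³/s²
a = (rₚ + rₐ)/2 = 3 × 10^9 m
e = (rₐ − rₚ)/(rₐ + rₚ) = (4 × 10^9) / (6 × 10^9) = 0.666667
(a) vₐ² = GM (2/rₐ − 1/a) = 3.986 × 10^14 × (4 × 10^-10 − 3.33333 × 10^-10) = 26573.3 m²/s²;  vₐ = 163.013 m/s ≈ 163 m/s
(b) a = 3 × 10^9 m ≈ 3 Gm
(c) 2a = 6 × 10^9 m;  ε = −GM/(2a) = -66433.3 J/kg ≈ -66.43 kJ/kg

Final answer:
(a) velocity at apoapsis vₐ = 163 m/s
(b) semi-major axis a = 3 Gm
(c) specific energy ε = -66.43 kJ/kg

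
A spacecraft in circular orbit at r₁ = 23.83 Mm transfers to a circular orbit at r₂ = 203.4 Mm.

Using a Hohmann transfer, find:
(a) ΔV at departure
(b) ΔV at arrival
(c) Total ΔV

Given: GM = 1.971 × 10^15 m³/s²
r₁ = 23.83 Mm = 2.383 × 10^7 m
r₂ = 203.4 Mm = 2.034 × 10^8 m
GM = 1.971 × 10^15 m³/s²
Transfer ellipse: a_t = (r₁ + r₂)/2 = 1.13615 × 10^8 m
Circular speed at r₁: v₁ = √(GM/r₁) = 9094.55 m/s
Transfer speed at r₁ (periapsis): v₁ₜ = √(GM(2/r₁ − 1/a_t)) = 12168.6 m/s
(a) ΔV₁ = v₁ₜ − v₁ = 3074 m/s ≈ 3.074 km/s
Circular speed at r₂: v₂ = √(GM/r₂) = 3112.92 m/s
Transfer speed at r₂ (apoapsis): v₂ₜ = √(GM(2/r₂ − 1/a_t)) = 1425.65 m/s
(b) ΔV₂ = v₂ − v₂ₜ = 1687.27 m/s ≈ 1.687 km/s
(c) ΔV_total = ΔV₁ + ΔV₂ = 4761.27 m/s ≈ 4.761 km/s

Final answer:
(a) ΔV₁ = 3.074 km/s
(b) ΔV₂ = 1.687 km/s
(c) ΔV_total = 4.761 km/s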